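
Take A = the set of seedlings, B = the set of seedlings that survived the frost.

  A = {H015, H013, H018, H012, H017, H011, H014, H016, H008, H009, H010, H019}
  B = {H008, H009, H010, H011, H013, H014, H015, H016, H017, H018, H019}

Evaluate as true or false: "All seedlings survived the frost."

'All seedlings survived the frost' holds iff A ⊆ B, i.e. every element of A is in B (|A ∖ B| = 0).
A (the restrictor) = {H015, H013, H018, H012, H017, H011, H014, H016, H008, H009, H010, H019}, |A| = 12.
A ∖ B = {H012}, so |A ∖ B| = 1.
So the statement is false.

False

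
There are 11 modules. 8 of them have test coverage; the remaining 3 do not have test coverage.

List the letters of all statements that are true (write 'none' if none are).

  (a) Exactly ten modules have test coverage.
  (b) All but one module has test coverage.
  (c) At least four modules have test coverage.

|A| = 11, |A ∩ B| = 8, |A ∖ B| = 3.
(a) |A ∩ B| = 10: fails.
(b) |A ∖ B| = 1: fails.
(c) |A ∩ B| ≥ 4: holds.

(c)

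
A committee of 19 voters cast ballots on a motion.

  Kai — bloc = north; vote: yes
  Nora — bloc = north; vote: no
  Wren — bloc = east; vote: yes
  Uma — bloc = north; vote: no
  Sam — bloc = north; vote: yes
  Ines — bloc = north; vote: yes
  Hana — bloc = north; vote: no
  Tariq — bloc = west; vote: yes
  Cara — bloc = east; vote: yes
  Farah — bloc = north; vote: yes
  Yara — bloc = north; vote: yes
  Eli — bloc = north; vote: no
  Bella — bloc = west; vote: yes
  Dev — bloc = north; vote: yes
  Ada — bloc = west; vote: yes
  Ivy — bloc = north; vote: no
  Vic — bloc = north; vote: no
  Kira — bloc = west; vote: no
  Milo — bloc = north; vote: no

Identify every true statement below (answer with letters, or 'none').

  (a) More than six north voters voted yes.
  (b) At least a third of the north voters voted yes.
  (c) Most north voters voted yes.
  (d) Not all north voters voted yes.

|A| = 13, |A ∩ B| = 6, |A ∖ B| = 7.
(a) |A ∩ B| > 6: fails.
(b) |A ∩ B| / |A| ≥ 1/3: holds.
(c) |A ∩ B| > |A ∖ B|: fails.
(d) A ⊄ B (|A ∖ B| ≥ 1): holds.

(b), (d)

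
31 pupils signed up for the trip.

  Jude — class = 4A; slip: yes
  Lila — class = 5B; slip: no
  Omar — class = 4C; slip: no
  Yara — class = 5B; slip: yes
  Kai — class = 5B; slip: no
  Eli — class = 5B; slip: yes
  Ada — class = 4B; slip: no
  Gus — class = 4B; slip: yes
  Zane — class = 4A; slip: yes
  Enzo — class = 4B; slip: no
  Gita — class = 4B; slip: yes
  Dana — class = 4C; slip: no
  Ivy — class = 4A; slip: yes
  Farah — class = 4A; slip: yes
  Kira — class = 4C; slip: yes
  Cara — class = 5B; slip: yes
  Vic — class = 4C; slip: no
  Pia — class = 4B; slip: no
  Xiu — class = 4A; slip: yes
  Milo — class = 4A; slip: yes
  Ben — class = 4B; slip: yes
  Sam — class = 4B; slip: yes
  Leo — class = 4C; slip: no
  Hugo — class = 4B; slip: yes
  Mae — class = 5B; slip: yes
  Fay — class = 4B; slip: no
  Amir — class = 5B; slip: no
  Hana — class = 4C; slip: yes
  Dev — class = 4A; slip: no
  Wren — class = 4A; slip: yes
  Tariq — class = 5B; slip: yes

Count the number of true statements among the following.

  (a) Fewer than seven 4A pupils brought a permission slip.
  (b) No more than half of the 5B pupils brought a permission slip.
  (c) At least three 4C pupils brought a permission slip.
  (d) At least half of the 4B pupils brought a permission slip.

(a) 4A: |A| = 8, |A ∩ B| = 7; needs |A ∩ B| < 7 — false.
(b) 5B: |A| = 8, |A ∩ B| = 5; needs |A ∩ B| ≤ |A ∖ B| — false.
(c) 4C: |A| = 6, |A ∩ B| = 2; needs |A ∩ B| ≥ 3 — false.
(d) 4B: |A| = 9, |A ∩ B| = 5; needs |A ∩ B| ≥ |A ∖ B| — true.

1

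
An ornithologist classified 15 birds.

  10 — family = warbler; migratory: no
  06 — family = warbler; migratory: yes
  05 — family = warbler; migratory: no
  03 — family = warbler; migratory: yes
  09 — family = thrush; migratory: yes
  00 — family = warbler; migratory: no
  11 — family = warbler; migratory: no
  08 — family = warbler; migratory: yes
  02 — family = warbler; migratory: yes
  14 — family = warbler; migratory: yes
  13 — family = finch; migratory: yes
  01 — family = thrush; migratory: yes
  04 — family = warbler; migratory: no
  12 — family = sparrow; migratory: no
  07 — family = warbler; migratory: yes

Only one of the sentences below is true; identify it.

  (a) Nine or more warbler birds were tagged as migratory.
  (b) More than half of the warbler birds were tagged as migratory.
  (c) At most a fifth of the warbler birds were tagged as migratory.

|A| = 11, |A ∩ B| = 6, |A ∖ B| = 5.
(a) requires |A ∩ B| ≥ 9: false.
(b) requires |A ∩ B| > |A ∖ B|: true.
(c) requires |A ∩ B| / |A| ≤ 1/5: false.

(b)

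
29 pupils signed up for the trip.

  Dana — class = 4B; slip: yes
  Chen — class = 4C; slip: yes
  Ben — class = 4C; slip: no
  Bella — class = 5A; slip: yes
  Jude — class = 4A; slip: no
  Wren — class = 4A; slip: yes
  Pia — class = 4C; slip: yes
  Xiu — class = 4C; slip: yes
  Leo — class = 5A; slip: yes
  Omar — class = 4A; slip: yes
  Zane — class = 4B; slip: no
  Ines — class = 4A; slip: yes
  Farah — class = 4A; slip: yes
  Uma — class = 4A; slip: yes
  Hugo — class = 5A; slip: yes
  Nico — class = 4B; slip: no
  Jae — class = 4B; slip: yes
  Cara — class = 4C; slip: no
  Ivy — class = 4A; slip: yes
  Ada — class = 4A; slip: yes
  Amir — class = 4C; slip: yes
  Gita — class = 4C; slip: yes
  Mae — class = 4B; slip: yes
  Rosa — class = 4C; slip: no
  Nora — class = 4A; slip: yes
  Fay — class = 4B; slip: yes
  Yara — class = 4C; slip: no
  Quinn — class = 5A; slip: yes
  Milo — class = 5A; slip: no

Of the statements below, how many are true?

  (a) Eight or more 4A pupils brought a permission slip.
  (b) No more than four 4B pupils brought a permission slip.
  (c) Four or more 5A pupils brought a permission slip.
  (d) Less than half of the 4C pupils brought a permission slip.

3

(a) 4A: |A| = 9, |A ∩ B| = 8; needs |A ∩ B| ≥ 8 — true.
(b) 4B: |A| = 6, |A ∩ B| = 4; needs |A ∩ B| ≤ 4 — true.
(c) 5A: |A| = 5, |A ∩ B| = 4; needs |A ∩ B| ≥ 4 — true.
(d) 4C: |A| = 9, |A ∩ B| = 5; needs |A ∩ B| < |A ∖ B| — false.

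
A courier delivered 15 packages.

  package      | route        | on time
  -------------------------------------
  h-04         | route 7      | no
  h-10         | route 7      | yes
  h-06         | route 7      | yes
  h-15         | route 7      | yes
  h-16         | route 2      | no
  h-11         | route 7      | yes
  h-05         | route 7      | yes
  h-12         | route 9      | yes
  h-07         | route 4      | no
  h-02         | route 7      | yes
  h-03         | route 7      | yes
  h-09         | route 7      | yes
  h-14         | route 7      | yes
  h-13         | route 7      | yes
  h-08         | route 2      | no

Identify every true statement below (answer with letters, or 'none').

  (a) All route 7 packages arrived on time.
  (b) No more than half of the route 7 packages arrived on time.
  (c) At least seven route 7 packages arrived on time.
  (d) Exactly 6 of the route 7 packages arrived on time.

|A| = 11, |A ∩ B| = 10, |A ∖ B| = 1.
(a) A ⊆ B, i.e. every element of A is in B (|A ∖ B| = 0): fails.
(b) |A ∩ B| ≤ |A ∖ B|: fails.
(c) |A ∩ B| ≥ 7: holds.
(d) |A ∩ B| = 6: fails.

(c)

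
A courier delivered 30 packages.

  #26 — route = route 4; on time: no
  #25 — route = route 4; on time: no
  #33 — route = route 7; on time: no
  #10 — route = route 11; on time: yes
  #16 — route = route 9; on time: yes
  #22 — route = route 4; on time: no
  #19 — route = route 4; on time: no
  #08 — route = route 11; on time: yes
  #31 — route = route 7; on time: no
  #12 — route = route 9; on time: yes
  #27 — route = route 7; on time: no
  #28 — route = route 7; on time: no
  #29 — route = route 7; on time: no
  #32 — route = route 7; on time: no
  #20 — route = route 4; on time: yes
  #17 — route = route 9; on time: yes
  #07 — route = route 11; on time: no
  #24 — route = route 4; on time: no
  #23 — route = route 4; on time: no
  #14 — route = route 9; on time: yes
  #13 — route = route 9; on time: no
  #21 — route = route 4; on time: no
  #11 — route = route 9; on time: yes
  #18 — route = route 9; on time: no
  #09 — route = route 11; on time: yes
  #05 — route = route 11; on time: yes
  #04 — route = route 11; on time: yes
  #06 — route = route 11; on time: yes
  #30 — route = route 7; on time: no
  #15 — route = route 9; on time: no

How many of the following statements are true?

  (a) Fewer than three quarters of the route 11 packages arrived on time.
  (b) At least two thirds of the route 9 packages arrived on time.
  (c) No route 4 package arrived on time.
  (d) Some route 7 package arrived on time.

(a) route 11: |A| = 7, |A ∩ B| = 6; needs |A ∩ B| / |A| < 3/4 — false.
(b) route 9: |A| = 8, |A ∩ B| = 5; needs |A ∩ B| / |A| ≥ 2/3 — false.
(c) route 4: |A| = 8, |A ∩ B| = 1; needs A ∩ B = ∅ (|A ∩ B| = 0) — false.
(d) route 7: |A| = 7, |A ∩ B| = 0; needs A ∩ B ≠ ∅ (|A ∩ B| ≥ 1) — false.

0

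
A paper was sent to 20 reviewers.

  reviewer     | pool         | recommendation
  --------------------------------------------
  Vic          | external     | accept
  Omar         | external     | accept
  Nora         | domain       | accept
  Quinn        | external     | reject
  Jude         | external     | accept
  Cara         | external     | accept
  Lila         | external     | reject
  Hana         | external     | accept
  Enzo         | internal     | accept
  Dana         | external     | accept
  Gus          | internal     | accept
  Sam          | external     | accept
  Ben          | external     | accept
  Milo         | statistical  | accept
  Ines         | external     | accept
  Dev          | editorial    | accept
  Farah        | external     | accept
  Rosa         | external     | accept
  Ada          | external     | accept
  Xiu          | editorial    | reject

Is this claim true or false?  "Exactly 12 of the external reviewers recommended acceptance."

True

The determiner here denotes the relation: |A ∩ B| = 12.
A (the restrictor) = {Vic, Omar, Quinn, Jude, Cara, Lila, Hana, Dana, Sam, Ben, Ines, Farah, Rosa, Ada}, |A| = 14.
A ∩ B = {Vic, Omar, Jude, Cara, Hana, Dana, Sam, Ben, Ines, Farah, Rosa, Ada}, so |A ∩ B| = 12.
|A ∩ B| = 12, so the statement is true.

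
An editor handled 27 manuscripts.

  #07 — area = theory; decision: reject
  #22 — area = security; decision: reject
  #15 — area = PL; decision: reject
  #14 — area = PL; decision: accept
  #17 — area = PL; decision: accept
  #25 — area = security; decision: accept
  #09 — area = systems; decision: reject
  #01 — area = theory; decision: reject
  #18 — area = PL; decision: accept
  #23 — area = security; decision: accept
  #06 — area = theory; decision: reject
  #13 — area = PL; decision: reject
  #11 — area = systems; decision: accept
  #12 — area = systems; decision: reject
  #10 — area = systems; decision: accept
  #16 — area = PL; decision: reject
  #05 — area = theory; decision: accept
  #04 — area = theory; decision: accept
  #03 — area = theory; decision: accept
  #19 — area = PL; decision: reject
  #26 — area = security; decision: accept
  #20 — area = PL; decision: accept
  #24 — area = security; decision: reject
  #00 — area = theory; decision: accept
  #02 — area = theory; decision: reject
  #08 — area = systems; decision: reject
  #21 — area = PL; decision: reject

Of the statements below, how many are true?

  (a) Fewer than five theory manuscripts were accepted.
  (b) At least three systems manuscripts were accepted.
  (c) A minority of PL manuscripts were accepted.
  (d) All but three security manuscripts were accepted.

2

(a) theory: |A| = 8, |A ∩ B| = 4; needs |A ∩ B| < 5 — true.
(b) systems: |A| = 5, |A ∩ B| = 2; needs |A ∩ B| ≥ 3 — false.
(c) PL: |A| = 9, |A ∩ B| = 4; needs |A ∩ B| < |A ∖ B| — true.
(d) security: |A| = 5, |A ∩ B| = 3; needs |A ∖ B| = 3 — false.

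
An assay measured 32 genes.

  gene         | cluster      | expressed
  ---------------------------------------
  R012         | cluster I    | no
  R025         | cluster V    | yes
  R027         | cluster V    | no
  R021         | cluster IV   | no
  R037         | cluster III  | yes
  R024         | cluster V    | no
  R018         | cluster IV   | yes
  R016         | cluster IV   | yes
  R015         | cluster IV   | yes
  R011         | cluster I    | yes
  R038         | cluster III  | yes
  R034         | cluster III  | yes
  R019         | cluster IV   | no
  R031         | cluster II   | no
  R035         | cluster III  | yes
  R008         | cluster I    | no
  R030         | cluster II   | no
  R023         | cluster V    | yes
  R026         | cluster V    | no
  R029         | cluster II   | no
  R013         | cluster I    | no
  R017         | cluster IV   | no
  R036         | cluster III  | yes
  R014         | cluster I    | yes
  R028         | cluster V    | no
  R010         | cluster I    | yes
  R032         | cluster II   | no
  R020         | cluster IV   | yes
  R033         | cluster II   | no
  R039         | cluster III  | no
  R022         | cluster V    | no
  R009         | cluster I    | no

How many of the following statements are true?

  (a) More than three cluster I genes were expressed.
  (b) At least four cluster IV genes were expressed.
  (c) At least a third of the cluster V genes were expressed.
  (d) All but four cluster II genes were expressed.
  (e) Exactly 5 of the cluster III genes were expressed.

2

(a) cluster I: |A| = 7, |A ∩ B| = 3; needs |A ∩ B| > 3 — false.
(b) cluster IV: |A| = 7, |A ∩ B| = 4; needs |A ∩ B| ≥ 4 — true.
(c) cluster V: |A| = 7, |A ∩ B| = 2; needs |A ∩ B| / |A| ≥ 1/3 — false.
(d) cluster II: |A| = 5, |A ∩ B| = 0; needs |A ∖ B| = 4 — false.
(e) cluster III: |A| = 6, |A ∩ B| = 5; needs |A ∩ B| = 5 — true.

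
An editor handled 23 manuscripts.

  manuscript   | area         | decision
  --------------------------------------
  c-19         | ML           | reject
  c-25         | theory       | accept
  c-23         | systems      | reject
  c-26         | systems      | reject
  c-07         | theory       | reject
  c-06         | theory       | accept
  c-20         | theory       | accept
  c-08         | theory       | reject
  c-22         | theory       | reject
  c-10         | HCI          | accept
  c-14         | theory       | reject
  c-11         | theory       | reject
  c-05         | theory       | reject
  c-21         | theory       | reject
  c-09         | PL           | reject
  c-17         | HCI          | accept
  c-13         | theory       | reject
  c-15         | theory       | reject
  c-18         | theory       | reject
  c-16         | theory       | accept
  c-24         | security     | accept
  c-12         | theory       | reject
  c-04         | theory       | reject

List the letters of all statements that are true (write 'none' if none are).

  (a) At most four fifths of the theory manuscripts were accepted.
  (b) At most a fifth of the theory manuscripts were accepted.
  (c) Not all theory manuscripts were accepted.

(a), (c)

|A| = 16, |A ∩ B| = 4, |A ∖ B| = 12.
(a) |A ∩ B| / |A| ≤ 4/5: holds.
(b) |A ∩ B| / |A| ≤ 1/5: fails.
(c) A ⊄ B (|A ∖ B| ≥ 1): holds.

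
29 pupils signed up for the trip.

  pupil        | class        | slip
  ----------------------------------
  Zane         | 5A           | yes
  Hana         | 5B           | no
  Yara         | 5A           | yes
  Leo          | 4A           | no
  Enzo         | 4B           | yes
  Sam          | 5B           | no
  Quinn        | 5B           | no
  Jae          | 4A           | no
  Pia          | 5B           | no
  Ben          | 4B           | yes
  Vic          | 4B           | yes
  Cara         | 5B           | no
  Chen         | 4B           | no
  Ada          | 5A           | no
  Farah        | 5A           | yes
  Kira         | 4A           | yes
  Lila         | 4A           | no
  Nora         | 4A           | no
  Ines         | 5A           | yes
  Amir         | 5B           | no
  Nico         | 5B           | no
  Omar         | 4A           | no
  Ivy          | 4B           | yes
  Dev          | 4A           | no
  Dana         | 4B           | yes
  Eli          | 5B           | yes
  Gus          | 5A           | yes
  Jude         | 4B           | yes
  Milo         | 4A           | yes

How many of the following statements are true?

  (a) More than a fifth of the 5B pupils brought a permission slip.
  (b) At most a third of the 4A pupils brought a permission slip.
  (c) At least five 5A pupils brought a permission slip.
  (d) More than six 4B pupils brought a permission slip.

2

(a) 5B: |A| = 8, |A ∩ B| = 1; needs |A ∩ B| / |A| > 1/5 — false.
(b) 4A: |A| = 8, |A ∩ B| = 2; needs |A ∩ B| / |A| ≤ 1/3 — true.
(c) 5A: |A| = 6, |A ∩ B| = 5; needs |A ∩ B| ≥ 5 — true.
(d) 4B: |A| = 7, |A ∩ B| = 6; needs |A ∩ B| > 6 — false.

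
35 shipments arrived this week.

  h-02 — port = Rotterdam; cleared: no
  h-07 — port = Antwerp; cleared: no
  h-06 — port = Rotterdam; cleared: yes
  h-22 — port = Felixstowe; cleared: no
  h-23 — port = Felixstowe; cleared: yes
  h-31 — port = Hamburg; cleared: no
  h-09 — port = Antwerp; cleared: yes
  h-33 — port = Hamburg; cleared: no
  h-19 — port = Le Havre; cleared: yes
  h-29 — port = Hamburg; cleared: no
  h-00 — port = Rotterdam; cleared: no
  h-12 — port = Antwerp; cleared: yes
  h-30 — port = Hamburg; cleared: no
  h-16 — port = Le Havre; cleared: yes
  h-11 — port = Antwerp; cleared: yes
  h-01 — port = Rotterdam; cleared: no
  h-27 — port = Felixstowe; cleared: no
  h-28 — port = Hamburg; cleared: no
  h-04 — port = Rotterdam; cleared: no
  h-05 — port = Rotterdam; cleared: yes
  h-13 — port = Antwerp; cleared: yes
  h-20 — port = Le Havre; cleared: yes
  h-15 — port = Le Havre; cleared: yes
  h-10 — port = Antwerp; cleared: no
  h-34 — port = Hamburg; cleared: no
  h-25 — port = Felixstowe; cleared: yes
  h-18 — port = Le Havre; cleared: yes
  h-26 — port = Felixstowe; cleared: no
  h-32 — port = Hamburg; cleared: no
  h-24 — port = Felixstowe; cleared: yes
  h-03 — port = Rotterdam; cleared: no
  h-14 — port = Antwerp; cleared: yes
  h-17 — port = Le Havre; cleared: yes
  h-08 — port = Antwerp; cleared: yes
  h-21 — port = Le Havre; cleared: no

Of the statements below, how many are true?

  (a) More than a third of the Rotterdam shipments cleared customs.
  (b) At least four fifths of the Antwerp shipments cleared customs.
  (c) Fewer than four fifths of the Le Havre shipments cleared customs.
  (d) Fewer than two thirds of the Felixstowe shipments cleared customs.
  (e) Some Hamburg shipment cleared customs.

(a) Rotterdam: |A| = 7, |A ∩ B| = 2; needs |A ∩ B| / |A| > 1/3 — false.
(b) Antwerp: |A| = 8, |A ∩ B| = 6; needs |A ∩ B| / |A| ≥ 4/5 — false.
(c) Le Havre: |A| = 7, |A ∩ B| = 6; needs |A ∩ B| / |A| < 4/5 — false.
(d) Felixstowe: |A| = 6, |A ∩ B| = 3; needs |A ∩ B| / |A| < 2/3 — true.
(e) Hamburg: |A| = 7, |A ∩ B| = 0; needs A ∩ B ≠ ∅ (|A ∩ B| ≥ 1) — false.

1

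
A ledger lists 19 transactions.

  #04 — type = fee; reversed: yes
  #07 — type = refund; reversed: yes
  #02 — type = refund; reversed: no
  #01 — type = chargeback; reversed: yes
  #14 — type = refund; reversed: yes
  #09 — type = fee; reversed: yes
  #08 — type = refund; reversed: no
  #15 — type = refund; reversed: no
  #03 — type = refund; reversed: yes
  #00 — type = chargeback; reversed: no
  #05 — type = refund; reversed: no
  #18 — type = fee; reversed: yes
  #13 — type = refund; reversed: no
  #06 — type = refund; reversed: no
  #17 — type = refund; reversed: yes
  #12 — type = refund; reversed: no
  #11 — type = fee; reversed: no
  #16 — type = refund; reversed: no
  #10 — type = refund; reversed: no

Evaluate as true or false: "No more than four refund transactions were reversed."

True

The determiner here denotes the relation: |A ∩ B| ≤ 4.
A (the restrictor) = {#07, #02, #14, #08, #15, #03, #05, #13, #06, #17, #12, #16, #10}, |A| = 13.
A ∩ B = {#07, #14, #03, #17}, so |A ∩ B| = 4.
|A ∩ B| = 4, so the statement is true.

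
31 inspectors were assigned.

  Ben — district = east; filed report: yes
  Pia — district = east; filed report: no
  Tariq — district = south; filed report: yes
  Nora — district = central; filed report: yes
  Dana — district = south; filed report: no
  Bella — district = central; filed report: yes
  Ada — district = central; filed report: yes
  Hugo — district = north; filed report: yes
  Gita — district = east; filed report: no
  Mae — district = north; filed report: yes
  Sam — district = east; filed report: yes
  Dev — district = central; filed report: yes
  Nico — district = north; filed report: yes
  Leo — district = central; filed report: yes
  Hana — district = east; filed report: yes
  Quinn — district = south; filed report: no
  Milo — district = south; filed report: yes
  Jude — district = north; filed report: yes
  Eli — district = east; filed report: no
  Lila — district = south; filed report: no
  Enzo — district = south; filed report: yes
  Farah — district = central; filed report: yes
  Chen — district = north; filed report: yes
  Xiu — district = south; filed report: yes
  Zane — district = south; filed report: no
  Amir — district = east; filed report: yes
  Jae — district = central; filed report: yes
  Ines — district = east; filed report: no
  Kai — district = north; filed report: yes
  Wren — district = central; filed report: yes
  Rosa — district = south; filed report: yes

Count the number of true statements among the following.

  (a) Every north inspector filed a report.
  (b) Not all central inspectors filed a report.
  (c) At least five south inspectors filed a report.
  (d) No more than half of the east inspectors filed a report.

(a) north: |A| = 6, |A ∩ B| = 6; needs A ⊆ B, i.e. every element of A is in B (|A ∖ B| = 0) — true.
(b) central: |A| = 8, |A ∩ B| = 8; needs A ⊄ B (|A ∖ B| ≥ 1) — false.
(c) south: |A| = 9, |A ∩ B| = 5; needs |A ∩ B| ≥ 5 — true.
(d) east: |A| = 8, |A ∩ B| = 4; needs |A ∩ B| ≤ |A ∖ B| — true.

3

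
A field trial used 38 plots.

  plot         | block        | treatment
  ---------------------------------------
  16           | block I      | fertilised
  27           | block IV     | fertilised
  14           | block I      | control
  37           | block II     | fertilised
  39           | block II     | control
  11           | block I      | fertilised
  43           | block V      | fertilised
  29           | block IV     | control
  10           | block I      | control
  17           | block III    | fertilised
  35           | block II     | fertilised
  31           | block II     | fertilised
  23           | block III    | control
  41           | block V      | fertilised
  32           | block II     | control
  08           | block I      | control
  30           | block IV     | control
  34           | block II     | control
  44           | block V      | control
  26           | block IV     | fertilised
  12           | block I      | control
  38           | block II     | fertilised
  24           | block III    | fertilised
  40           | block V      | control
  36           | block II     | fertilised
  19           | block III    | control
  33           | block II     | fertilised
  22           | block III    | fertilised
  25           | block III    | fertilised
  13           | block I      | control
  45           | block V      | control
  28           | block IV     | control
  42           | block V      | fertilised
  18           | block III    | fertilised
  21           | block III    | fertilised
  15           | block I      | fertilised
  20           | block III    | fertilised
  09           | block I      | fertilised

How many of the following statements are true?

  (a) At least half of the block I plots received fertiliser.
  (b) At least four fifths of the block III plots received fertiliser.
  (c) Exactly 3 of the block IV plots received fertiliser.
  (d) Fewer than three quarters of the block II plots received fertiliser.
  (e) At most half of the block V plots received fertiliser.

2

(a) block I: |A| = 9, |A ∩ B| = 4; needs |A ∩ B| ≥ |A ∖ B| — false.
(b) block III: |A| = 9, |A ∩ B| = 7; needs |A ∩ B| / |A| ≥ 4/5 — false.
(c) block IV: |A| = 5, |A ∩ B| = 2; needs |A ∩ B| = 3 — false.
(d) block II: |A| = 9, |A ∩ B| = 6; needs |A ∩ B| / |A| < 3/4 — true.
(e) block V: |A| = 6, |A ∩ B| = 3; needs |A ∩ B| ≤ |A ∖ B| — true.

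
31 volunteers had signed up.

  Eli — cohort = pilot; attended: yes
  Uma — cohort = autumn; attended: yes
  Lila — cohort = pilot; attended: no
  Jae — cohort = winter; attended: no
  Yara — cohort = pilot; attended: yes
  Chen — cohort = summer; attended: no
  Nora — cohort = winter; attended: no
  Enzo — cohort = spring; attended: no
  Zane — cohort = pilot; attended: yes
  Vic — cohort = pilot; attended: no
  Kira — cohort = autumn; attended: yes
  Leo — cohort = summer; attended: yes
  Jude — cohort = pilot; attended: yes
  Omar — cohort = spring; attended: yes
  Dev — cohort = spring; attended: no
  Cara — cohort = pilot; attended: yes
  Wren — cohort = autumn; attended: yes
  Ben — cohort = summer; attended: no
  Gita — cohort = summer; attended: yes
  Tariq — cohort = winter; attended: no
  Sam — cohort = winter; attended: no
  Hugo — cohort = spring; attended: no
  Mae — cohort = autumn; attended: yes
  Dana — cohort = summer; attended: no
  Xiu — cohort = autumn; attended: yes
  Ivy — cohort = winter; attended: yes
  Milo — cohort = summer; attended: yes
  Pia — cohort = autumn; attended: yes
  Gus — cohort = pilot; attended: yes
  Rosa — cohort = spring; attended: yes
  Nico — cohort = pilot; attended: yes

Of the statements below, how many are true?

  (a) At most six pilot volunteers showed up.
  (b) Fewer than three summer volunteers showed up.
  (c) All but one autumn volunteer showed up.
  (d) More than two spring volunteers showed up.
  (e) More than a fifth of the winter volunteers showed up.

0

(a) pilot: |A| = 9, |A ∩ B| = 7; needs |A ∩ B| ≤ 6 — false.
(b) summer: |A| = 6, |A ∩ B| = 3; needs |A ∩ B| < 3 — false.
(c) autumn: |A| = 6, |A ∩ B| = 6; needs |A ∖ B| = 1 — false.
(d) spring: |A| = 5, |A ∩ B| = 2; needs |A ∩ B| > 2 — false.
(e) winter: |A| = 5, |A ∩ B| = 1; needs |A ∩ B| / |A| > 1/5 — false.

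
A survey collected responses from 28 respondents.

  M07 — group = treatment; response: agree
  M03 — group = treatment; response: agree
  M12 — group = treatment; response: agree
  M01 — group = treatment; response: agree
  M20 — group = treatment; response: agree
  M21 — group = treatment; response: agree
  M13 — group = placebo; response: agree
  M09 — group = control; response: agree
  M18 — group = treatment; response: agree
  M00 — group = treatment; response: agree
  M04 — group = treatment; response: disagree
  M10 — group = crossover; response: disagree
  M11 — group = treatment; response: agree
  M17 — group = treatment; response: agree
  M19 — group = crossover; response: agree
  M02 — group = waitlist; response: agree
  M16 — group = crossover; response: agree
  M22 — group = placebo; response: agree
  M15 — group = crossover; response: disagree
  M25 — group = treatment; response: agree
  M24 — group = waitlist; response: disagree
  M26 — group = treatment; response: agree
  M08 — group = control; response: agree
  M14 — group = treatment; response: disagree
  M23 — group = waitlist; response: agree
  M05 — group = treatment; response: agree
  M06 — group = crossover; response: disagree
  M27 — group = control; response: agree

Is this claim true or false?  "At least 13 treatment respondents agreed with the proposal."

Truth condition: |A ∩ B| ≥ 13.
|A| = 15, |A ∩ B| = 13, |A ∖ B| = 2.
|A ∩ B| = 13, so the statement is true.

True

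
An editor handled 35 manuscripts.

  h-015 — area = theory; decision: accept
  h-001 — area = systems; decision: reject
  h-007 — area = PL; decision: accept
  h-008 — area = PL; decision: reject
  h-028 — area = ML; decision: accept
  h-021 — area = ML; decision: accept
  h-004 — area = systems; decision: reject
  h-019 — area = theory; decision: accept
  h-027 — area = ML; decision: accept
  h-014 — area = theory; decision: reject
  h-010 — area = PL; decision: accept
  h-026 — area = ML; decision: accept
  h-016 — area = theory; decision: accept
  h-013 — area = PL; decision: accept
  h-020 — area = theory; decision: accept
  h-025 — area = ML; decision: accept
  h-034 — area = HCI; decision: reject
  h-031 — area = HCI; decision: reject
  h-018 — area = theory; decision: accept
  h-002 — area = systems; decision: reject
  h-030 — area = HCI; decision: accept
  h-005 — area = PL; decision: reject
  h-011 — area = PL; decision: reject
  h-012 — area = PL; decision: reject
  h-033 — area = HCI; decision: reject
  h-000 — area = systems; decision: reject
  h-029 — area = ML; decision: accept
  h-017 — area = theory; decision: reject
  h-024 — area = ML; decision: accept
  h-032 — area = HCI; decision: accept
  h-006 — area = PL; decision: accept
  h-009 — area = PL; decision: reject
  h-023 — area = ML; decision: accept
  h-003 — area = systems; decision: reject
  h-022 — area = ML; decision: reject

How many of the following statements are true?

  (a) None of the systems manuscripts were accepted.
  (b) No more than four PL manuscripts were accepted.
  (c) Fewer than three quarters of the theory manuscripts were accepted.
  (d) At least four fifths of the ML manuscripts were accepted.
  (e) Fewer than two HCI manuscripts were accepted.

(a) systems: |A| = 5, |A ∩ B| = 0; needs A ∩ B = ∅ (|A ∩ B| = 0) — true.
(b) PL: |A| = 9, |A ∩ B| = 4; needs |A ∩ B| ≤ 4 — true.
(c) theory: |A| = 7, |A ∩ B| = 5; needs |A ∩ B| / |A| < 3/4 — true.
(d) ML: |A| = 9, |A ∩ B| = 8; needs |A ∩ B| / |A| ≥ 4/5 — true.
(e) HCI: |A| = 5, |A ∩ B| = 2; needs |A ∩ B| < 2 — false.

4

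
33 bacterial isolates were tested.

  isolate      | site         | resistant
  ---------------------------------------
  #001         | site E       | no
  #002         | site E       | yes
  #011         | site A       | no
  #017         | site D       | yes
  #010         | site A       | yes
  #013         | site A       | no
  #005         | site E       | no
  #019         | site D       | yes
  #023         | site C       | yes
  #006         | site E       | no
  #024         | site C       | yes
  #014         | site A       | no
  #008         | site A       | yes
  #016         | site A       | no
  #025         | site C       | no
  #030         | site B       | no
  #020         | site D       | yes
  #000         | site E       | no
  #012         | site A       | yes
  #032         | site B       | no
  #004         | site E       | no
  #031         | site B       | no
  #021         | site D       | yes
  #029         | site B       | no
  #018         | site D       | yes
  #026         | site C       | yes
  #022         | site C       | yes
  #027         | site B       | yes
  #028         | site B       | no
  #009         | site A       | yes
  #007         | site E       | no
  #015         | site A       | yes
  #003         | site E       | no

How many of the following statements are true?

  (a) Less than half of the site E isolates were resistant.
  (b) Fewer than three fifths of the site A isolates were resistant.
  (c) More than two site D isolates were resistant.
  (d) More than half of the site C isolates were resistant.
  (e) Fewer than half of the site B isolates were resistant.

(a) site E: |A| = 8, |A ∩ B| = 1; needs |A ∩ B| < |A ∖ B| — true.
(b) site A: |A| = 9, |A ∩ B| = 5; needs |A ∩ B| / |A| < 3/5 — true.
(c) site D: |A| = 5, |A ∩ B| = 5; needs |A ∩ B| > 2 — true.
(d) site C: |A| = 5, |A ∩ B| = 4; needs |A ∩ B| > |A ∖ B| — true.
(e) site B: |A| = 6, |A ∩ B| = 1; needs |A ∩ B| < |A ∖ B| — true.

5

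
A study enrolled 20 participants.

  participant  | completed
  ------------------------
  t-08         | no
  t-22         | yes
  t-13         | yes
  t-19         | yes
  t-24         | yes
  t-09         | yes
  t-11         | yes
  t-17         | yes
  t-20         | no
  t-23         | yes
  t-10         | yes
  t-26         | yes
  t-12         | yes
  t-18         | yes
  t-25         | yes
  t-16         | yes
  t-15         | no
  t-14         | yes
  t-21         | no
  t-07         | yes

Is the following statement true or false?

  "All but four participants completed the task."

'All but four participants completed the task' holds iff |A ∖ B| = 4.
|A| = 20, |A ∩ B| = 16, |A ∖ B| = 4.
|A ∖ B| = 4, so the statement is true.

True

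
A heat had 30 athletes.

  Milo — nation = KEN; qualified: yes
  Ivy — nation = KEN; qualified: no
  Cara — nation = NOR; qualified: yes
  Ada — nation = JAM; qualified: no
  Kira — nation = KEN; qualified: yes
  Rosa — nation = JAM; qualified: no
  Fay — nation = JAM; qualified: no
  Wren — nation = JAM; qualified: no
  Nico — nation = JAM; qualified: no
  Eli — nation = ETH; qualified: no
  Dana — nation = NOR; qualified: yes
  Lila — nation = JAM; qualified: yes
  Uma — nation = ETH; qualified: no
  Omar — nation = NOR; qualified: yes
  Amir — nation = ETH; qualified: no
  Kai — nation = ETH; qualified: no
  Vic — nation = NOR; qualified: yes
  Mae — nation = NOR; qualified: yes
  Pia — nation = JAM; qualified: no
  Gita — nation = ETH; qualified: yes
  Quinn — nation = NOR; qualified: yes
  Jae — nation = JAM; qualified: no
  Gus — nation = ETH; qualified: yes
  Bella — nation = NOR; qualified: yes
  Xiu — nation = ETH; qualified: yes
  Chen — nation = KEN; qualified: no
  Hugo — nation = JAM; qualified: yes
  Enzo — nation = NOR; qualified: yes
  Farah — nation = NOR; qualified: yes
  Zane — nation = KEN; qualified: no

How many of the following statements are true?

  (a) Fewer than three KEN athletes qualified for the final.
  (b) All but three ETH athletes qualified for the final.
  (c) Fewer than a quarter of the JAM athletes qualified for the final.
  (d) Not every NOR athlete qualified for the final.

(a) KEN: |A| = 5, |A ∩ B| = 2; needs |A ∩ B| < 3 — true.
(b) ETH: |A| = 7, |A ∩ B| = 3; needs |A ∖ B| = 3 — false.
(c) JAM: |A| = 9, |A ∩ B| = 2; needs |A ∩ B| / |A| < 1/4 — true.
(d) NOR: |A| = 9, |A ∩ B| = 9; needs A ⊄ B (|A ∖ B| ≥ 1) — false.

2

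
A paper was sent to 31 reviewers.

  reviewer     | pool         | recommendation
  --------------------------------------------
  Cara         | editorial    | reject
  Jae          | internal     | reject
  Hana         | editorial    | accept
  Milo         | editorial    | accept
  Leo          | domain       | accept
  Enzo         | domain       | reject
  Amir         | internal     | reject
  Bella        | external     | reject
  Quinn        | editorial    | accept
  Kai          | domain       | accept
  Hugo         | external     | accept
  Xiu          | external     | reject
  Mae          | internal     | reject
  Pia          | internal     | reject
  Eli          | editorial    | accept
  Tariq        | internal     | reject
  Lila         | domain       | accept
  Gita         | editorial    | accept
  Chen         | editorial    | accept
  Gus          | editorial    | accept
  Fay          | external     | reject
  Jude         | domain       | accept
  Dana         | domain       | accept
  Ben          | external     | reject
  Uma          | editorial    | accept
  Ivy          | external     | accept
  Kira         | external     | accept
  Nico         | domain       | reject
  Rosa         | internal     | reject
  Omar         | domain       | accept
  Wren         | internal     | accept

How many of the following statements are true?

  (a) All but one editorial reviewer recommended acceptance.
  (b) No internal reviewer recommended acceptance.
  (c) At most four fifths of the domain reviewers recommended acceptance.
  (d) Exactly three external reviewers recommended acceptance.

(a) editorial: |A| = 9, |A ∩ B| = 8; needs |A ∖ B| = 1 — true.
(b) internal: |A| = 7, |A ∩ B| = 1; needs A ∩ B = ∅ (|A ∩ B| = 0) — false.
(c) domain: |A| = 8, |A ∩ B| = 6; needs |A ∩ B| / |A| ≤ 4/5 — true.
(d) external: |A| = 7, |A ∩ B| = 3; needs |A ∩ B| = 3 — true.

3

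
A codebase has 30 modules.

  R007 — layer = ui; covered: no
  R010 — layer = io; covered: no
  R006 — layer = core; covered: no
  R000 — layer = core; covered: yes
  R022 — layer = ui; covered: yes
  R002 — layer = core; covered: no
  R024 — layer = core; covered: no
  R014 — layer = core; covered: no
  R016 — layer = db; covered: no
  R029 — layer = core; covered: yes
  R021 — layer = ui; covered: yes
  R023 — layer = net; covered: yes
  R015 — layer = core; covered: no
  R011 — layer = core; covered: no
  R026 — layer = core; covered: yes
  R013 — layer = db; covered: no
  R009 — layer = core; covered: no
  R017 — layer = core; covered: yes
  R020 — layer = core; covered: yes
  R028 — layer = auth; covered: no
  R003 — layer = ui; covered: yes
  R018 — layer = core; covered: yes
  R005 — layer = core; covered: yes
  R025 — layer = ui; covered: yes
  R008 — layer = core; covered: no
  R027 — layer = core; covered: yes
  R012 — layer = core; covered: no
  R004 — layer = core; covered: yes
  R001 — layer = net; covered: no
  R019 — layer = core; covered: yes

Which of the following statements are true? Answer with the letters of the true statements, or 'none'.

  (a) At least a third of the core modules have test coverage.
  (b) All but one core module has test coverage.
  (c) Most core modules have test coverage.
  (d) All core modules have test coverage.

|A| = 19, |A ∩ B| = 10, |A ∖ B| = 9.
(a) |A ∩ B| / |A| ≥ 1/3: holds.
(b) |A ∖ B| = 1: fails.
(c) |A ∩ B| > |A ∖ B|: holds.
(d) A ⊆ B, i.e. every element of A is in B (|A ∖ B| = 0): fails.

(a), (c)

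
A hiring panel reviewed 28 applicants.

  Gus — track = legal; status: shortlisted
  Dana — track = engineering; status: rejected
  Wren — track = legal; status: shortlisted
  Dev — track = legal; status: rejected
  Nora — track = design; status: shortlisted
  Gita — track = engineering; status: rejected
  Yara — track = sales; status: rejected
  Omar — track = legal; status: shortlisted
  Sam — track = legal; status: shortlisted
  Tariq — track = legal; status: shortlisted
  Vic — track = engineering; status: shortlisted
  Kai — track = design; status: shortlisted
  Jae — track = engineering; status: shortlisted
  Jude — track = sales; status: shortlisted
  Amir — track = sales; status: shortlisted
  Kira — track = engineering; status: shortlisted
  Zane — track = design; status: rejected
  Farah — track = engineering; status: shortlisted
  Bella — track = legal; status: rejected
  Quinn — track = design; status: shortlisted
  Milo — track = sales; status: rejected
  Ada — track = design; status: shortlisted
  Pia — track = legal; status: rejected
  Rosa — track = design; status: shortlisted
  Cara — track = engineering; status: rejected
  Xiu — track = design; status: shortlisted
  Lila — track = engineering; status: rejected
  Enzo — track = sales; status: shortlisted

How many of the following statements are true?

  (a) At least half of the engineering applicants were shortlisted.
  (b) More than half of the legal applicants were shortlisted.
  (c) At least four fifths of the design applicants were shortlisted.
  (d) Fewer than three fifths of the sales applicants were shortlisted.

(a) engineering: |A| = 8, |A ∩ B| = 4; needs |A ∩ B| ≥ |A ∖ B| — true.
(b) legal: |A| = 8, |A ∩ B| = 5; needs |A ∩ B| > |A ∖ B| — true.
(c) design: |A| = 7, |A ∩ B| = 6; needs |A ∩ B| / |A| ≥ 4/5 — true.
(d) sales: |A| = 5, |A ∩ B| = 3; needs |A ∩ B| / |A| < 3/5 — false.

3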